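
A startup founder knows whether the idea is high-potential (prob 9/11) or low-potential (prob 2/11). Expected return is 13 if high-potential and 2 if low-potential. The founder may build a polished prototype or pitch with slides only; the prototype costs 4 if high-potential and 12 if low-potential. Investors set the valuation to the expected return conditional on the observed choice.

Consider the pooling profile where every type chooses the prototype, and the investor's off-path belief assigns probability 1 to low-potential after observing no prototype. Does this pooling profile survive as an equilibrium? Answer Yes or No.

No

On path, the investor holds the prior and pays 9/11·13 + 2/11·2 = 11. Off path (no prototype), believing low-potential, it pays 2.
high-potential: the prototype nets 11 − 4 = 7; no prototype nets 2. high-potential stays.
low-potential: the prototype nets 11 − 12 = -1; no prototype nets 2. low-potential would deviate.
A type deviates, so pooling fails.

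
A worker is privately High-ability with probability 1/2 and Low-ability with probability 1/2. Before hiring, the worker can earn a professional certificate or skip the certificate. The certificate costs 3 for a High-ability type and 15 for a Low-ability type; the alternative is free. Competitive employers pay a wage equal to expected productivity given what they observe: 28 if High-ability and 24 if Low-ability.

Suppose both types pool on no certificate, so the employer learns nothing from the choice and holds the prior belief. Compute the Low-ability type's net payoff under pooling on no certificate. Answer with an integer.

Pooled wage = 1/2·28 + 1/2·24 = 26.
Low-ability pays no cost for no certificate, so net payoff = 26.

26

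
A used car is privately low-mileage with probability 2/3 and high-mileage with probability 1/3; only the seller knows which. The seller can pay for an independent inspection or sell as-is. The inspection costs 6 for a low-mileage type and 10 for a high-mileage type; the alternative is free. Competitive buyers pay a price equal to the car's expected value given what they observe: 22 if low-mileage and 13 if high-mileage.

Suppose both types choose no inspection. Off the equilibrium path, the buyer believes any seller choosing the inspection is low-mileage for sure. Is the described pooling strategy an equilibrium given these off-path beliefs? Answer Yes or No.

On path, the buyer holds the prior and pays 2/3·22 + 1/3·13 = 19. Off path (the inspection), believing low-mileage, it pays 22.
low-mileage: no inspection nets 19; the inspection nets 22 − 6 = 16. low-mileage stays.
high-mileage: no inspection nets 19; the inspection nets 22 − 10 = 12. high-mileage stays.
No type deviates, so pooling is sustained.

Yes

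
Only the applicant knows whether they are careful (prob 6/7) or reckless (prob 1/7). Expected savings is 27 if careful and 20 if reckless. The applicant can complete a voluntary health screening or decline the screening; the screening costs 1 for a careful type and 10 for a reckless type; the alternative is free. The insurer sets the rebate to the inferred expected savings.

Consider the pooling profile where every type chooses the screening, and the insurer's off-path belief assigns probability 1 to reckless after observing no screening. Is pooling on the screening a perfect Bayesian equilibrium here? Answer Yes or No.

On path, the insurer holds the prior and pays 6/7·27 + 1/7·20 = 26. Off path (no screening), believing reckless, it pays 20.
careful: the screening nets 26 − 1 = 25; no screening nets 20. careful stays.
reckless: the screening nets 26 − 10 = 16; no screening nets 20. reckless would deviate.
A type deviates, so pooling fails.

No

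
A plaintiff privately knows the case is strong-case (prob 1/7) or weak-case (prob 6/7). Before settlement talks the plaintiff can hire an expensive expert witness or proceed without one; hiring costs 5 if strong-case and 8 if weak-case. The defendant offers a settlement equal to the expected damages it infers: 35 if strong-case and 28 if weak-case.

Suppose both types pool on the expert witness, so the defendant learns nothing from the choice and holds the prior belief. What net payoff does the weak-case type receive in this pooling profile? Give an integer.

Pooled settlement = 1/7·35 + 6/7·28 = 29.
weak-case pays cost 8 for the expert witness, so net payoff = 29 − 8 = 21.

21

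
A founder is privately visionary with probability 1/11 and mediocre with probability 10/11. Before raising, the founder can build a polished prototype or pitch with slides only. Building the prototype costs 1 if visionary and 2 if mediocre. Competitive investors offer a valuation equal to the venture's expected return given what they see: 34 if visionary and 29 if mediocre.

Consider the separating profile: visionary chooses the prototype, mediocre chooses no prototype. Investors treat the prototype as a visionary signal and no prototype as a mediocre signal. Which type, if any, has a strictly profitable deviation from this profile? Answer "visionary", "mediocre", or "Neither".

mediocre

The prototype pays 34; no prototype pays 29.
visionary: assigned the prototype, nets 34 − 1 = 33; deviating to no prototype nets 29.
mediocre: assigned no prototype, nets 29; deviating to the prototype nets 34 − 2 = 32.
The mediocre type gains 3 by deviating.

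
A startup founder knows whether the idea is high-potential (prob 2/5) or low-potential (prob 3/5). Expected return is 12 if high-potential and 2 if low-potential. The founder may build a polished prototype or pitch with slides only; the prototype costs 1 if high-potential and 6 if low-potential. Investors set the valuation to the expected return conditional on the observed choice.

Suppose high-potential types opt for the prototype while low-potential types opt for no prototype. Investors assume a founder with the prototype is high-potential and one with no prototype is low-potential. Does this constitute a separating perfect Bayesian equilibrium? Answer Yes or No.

Under these beliefs, the prototype earns valuation 12 and no prototype earns valuation 2.
high-potential: the prototype nets 12 − 1 = 11; no prototype nets 2. high-potential prefers the prototype.
low-potential: the prototype nets 12 − 6 = 6; no prototype nets 2. low-potential would deviate to the prototype.
low-potential has a profitable deviation, so the profile is not an equilibrium.

No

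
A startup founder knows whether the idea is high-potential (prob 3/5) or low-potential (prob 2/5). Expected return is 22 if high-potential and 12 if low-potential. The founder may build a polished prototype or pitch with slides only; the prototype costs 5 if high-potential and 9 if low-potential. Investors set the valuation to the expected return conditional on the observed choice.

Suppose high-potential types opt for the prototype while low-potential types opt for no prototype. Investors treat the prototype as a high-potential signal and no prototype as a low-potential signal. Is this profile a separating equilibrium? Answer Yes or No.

Under these beliefs, the prototype earns valuation 22 and no prototype earns valuation 12.
high-potential: the prototype nets 22 − 5 = 17; no prototype nets 12. high-potential prefers the prototype.
low-potential: the prototype nets 22 − 9 = 13; no prototype nets 12. low-potential would deviate to the prototype.
low-potential has a profitable deviation, so the profile is not an equilibrium.

No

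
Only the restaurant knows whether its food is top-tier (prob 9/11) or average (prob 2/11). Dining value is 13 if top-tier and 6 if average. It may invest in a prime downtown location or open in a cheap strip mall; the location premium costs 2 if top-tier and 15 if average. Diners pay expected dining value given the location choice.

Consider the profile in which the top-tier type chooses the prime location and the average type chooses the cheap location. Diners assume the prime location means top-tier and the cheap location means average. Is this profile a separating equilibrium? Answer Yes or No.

Yes

Under these beliefs, the prime location earns price premium 13 and the cheap location earns price premium 6.
top-tier: the prime location nets 13 − 2 = 11; the cheap location nets 6. top-tier prefers the prime location.
average: the prime location nets 13 − 15 = -2; the cheap location nets 6. average prefers the cheap location.
Neither type deviates, so the separating profile is an equilibrium.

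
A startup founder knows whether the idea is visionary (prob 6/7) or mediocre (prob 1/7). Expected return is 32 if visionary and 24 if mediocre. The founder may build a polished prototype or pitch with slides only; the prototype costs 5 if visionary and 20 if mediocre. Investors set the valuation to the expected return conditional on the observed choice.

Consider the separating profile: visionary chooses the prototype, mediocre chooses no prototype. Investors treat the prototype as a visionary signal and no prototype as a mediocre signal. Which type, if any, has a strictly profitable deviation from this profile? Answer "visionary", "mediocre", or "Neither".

Neither

The prototype pays 32; no prototype pays 24.
visionary: assigned the prototype, nets 32 − 5 = 27; deviating to no prototype nets 24.
mediocre: assigned no prototype, nets 24; deviating to the prototype nets 32 − 20 = 12.
Both types strictly prefer their assigned action; no profitable deviation.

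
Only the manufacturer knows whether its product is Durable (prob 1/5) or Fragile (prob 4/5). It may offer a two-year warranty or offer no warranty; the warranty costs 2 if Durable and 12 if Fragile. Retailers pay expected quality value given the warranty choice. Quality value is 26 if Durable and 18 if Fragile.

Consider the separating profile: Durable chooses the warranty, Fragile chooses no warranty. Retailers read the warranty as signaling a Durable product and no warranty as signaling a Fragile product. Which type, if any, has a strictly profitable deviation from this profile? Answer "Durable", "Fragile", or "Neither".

The warranty pays 26; no warranty pays 18.
Durable: assigned the warranty, nets 26 − 2 = 24; deviating to no warranty nets 18.
Fragile: assigned no warranty, nets 18; deviating to the warranty nets 26 − 12 = 14.
Both types strictly prefer their assigned action; no profitable deviation.

Neither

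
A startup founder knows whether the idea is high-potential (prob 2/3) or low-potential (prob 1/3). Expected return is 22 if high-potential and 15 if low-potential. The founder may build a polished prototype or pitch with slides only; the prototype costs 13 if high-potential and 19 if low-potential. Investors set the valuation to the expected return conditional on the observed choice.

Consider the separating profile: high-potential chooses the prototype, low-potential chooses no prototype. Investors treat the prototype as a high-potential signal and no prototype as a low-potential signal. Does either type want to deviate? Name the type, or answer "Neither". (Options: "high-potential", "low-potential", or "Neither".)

The prototype pays 22; no prototype pays 15.
high-potential: assigned the prototype, nets 22 − 13 = 9; deviating to no prototype nets 15.
low-potential: assigned no prototype, nets 15; deviating to the prototype nets 22 − 19 = 3.
The high-potential type gains 6 by deviating.

high-potential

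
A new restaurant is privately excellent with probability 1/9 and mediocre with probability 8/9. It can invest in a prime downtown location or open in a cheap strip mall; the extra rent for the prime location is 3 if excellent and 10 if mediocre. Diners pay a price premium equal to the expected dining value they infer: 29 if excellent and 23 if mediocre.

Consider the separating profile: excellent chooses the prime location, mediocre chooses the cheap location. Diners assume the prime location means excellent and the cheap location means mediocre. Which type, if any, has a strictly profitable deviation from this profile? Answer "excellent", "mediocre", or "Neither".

The prime location pays 29; the cheap location pays 23.
excellent: assigned the prime location, nets 29 − 3 = 26; deviating to the cheap location nets 23.
mediocre: assigned the cheap location, nets 23; deviating to the prime location nets 29 − 10 = 19.
Both types strictly prefer their assigned action; no profitable deviation.

Neither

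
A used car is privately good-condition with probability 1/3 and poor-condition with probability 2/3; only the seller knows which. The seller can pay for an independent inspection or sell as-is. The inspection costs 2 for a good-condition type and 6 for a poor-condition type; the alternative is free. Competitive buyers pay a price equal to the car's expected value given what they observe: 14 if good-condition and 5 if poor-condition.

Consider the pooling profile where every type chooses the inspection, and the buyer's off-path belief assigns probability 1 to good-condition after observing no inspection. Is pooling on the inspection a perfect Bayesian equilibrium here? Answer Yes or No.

No

On path, the buyer holds the prior and pays 1/3·14 + 2/3·5 = 8. Off path (no inspection), believing good-condition, it pays 14.
good-condition: the inspection nets 8 − 2 = 6; no inspection nets 14. good-condition would deviate.
poor-condition: the inspection nets 8 − 6 = 2; no inspection nets 14. poor-condition would deviate.
A type deviates, so pooling fails.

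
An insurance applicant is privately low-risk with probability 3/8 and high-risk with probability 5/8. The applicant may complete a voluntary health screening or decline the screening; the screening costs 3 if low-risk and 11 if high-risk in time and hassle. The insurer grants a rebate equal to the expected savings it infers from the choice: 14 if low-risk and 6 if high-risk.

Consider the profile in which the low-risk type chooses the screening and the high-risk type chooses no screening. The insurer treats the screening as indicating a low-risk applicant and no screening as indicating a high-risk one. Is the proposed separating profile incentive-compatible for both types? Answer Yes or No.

Yes

Under these beliefs, the screening earns rebate 14 and no screening earns rebate 6.
low-risk: the screening nets 14 − 3 = 11; no screening nets 6. low-risk prefers the screening.
high-risk: the screening nets 14 − 11 = 3; no screening nets 6. high-risk prefers no screening.
Neither type deviates, so the separating profile is an equilibrium.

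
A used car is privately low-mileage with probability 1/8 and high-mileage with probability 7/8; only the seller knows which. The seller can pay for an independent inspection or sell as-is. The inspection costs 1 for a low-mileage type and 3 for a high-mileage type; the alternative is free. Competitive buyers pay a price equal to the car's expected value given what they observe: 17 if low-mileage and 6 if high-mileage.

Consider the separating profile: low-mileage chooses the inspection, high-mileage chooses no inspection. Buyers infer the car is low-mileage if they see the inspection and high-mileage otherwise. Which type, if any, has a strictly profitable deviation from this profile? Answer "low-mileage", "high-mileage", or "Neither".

The inspection pays 17; no inspection pays 6.
low-mileage: assigned the inspection, nets 17 − 1 = 16; deviating to no inspection nets 6.
high-mileage: assigned no inspection, nets 6; deviating to the inspection nets 17 − 3 = 14.
The high-mileage type gains 8 by deviating.

high-mileage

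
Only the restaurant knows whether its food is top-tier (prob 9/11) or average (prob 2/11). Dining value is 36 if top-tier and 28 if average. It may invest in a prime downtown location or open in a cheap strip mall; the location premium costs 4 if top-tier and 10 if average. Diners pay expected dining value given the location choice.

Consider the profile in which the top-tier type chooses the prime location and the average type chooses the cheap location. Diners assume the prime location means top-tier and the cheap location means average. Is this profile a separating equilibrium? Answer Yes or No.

Under these beliefs, the prime location earns price premium 36 and the cheap location earns price premium 28.
top-tier: the prime location nets 36 − 4 = 32; the cheap location nets 28. top-tier prefers the prime location.
average: the prime location nets 36 − 10 = 26; the cheap location nets 28. average prefers the cheap location.
Neither type deviates, so the separating profile is an equilibrium.

Yes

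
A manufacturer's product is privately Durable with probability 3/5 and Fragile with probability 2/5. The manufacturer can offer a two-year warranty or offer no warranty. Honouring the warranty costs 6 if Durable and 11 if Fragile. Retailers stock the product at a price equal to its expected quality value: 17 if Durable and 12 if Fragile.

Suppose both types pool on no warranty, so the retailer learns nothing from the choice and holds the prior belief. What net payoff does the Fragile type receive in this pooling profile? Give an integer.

Pooled price = 3/5·17 + 2/5·12 = 15.
Fragile pays no cost for no warranty, so net payoff = 15.

15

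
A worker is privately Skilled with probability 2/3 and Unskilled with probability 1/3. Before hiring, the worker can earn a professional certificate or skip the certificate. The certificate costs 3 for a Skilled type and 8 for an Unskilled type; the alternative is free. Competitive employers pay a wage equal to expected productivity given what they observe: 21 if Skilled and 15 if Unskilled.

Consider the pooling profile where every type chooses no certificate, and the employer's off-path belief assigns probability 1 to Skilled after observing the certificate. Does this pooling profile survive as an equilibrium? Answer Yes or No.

Yes

On path, the employer holds the prior and pays 2/3·21 + 1/3·15 = 19. Off path (the certificate), believing Skilled, it pays 21.
Skilled: no certificate nets 19; the certificate nets 21 − 3 = 18. Skilled stays.
Unskilled: no certificate nets 19; the certificate nets 21 − 8 = 13. Unskilled stays.
No type deviates, so pooling is sustained.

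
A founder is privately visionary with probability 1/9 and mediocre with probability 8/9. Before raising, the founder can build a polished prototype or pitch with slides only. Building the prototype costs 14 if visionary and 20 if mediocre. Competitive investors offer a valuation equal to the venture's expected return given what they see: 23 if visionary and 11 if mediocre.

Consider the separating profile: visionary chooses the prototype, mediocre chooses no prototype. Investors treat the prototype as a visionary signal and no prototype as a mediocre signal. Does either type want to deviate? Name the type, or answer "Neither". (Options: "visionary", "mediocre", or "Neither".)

visionary

The prototype pays 23; no prototype pays 11.
visionary: assigned the prototype, nets 23 − 14 = 9; deviating to no prototype nets 11.
mediocre: assigned no prototype, nets 11; deviating to the prototype nets 23 − 20 = 3.
The visionary type gains 2 by deviating.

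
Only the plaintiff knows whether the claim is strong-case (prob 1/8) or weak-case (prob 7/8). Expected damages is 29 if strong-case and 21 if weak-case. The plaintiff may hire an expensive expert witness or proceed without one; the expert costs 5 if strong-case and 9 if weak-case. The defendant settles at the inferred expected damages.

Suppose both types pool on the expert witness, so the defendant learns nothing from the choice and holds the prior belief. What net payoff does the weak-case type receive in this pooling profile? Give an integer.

Pooled settlement = 1/8·29 + 7/8·21 = 22.
weak-case pays cost 9 for the expert witness, so net payoff = 22 − 9 = 13.

13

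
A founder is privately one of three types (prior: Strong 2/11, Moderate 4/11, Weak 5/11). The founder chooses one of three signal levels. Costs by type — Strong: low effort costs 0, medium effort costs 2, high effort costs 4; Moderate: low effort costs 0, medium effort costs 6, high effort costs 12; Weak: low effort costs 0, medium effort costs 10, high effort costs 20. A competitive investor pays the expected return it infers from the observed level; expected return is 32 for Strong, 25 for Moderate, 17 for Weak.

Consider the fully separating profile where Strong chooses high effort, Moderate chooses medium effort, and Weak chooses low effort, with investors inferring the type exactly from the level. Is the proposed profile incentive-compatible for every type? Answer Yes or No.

No

Separating valuations: high effort → 32, medium effort → 25, low effort → 17.
Strong (assigned high effort): low effort: 17 − 0 = 17; medium effort: 25 − 2 = 23; high effort: 32 − 4 = 28. Strong stays.
Moderate (assigned medium effort): low effort: 17 − 0 = 17; medium effort: 25 − 6 = 19; high effort: 32 − 12 = 20. Moderate prefers high effort.
Weak (assigned low effort): low effort: 17 − 0 = 17; medium effort: 25 − 10 = 15; high effort: 32 − 20 = 12. Weak stays.
At least one type deviates; the separating profile fails.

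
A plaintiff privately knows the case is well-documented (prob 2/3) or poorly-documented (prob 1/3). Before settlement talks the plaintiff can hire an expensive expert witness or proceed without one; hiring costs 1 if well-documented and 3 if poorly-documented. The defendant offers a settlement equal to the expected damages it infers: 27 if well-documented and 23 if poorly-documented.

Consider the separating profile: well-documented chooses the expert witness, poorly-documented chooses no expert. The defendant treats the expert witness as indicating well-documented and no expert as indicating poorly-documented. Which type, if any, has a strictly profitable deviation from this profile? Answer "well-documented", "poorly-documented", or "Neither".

poorly-documented

The expert witness pays 27; no expert pays 23.
well-documented: assigned the expert witness, nets 27 − 1 = 26; deviating to no expert nets 23.
poorly-documented: assigned no expert, nets 23; deviating to the expert witness nets 27 − 3 = 24.
The poorly-documented type gains 1 by deviating.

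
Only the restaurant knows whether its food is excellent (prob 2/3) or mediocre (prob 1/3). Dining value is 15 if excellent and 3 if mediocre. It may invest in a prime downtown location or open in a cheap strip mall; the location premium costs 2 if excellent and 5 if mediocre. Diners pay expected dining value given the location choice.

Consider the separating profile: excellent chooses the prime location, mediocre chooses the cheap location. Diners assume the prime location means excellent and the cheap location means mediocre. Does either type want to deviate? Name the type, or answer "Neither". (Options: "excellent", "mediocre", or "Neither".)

The prime location pays 15; the cheap location pays 3.
excellent: assigned the prime location, nets 15 − 2 = 13; deviating to the cheap location nets 3.
mediocre: assigned the cheap location, nets 3; deviating to the prime location nets 15 − 5 = 10.
The mediocre type gains 7 by deviating.

mediocre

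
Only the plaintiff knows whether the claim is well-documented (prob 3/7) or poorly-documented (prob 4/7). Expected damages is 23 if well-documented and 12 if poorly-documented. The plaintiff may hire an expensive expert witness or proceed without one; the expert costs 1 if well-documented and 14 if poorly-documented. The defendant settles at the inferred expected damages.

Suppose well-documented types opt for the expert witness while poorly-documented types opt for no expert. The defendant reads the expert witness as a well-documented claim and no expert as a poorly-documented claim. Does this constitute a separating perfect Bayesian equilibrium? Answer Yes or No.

Under these beliefs, the expert witness earns settlement 23 and no expert earns settlement 12.
well-documented: the expert witness nets 23 − 1 = 22; no expert nets 12. well-documented prefers the expert witness.
poorly-documented: the expert witness nets 23 − 14 = 9; no expert nets 12. poorly-documented prefers no expert.
Neither type deviates, so the separating profile is an equilibrium.

Yes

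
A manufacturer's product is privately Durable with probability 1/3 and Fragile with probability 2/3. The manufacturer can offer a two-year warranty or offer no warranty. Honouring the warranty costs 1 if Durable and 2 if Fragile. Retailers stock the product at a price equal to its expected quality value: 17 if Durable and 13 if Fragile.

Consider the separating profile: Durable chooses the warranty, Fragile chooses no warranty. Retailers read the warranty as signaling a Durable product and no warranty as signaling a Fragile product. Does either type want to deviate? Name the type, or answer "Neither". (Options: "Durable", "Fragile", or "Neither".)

Fragile

The warranty pays 17; no warranty pays 13.
Durable: assigned the warranty, nets 17 − 1 = 16; deviating to no warranty nets 13.
Fragile: assigned no warranty, nets 13; deviating to the warranty nets 17 − 2 = 15.
The Fragile type gains 2 by deviating.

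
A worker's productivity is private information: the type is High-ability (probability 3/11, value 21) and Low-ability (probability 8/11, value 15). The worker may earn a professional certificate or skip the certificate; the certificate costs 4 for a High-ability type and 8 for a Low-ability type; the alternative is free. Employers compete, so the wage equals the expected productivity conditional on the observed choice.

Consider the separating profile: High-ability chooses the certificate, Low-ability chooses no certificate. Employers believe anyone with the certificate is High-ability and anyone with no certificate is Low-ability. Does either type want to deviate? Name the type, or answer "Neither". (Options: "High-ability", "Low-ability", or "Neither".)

The certificate pays 21; no certificate pays 15.
High-ability: assigned the certificate, nets 21 − 4 = 17; deviating to no certificate nets 15.
Low-ability: assigned no certificate, nets 15; deviating to the certificate nets 21 − 8 = 13.
Both types strictly prefer their assigned action; no profitable deviation.

Neither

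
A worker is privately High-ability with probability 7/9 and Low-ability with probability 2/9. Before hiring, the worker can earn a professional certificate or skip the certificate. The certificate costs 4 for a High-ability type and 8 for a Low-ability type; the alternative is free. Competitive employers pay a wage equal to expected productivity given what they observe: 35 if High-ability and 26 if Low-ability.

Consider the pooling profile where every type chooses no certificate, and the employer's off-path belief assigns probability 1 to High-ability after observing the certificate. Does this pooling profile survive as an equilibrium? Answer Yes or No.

Yes

On path, the employer holds the prior and pays 7/9·35 + 2/9·26 = 33. Off path (the certificate), believing High-ability, it pays 35.
High-ability: no certificate nets 33; the certificate nets 35 − 4 = 31. High-ability stays.
Low-ability: no certificate nets 33; the certificate nets 35 − 8 = 27. Low-ability stays.
No type deviates, so pooling is sustained.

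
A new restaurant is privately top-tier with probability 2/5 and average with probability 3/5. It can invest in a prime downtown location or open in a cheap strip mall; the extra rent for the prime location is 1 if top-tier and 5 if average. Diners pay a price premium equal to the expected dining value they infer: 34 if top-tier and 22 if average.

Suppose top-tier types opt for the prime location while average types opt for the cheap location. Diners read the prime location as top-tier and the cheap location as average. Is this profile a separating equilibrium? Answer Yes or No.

Under these beliefs, the prime location earns price premium 34 and the cheap location earns price premium 22.
top-tier: the prime location nets 34 − 1 = 33; the cheap location nets 22. top-tier prefers the prime location.
average: the prime location nets 34 − 5 = 29; the cheap location nets 22. average would deviate to the prime location.
average has a profitable deviation, so the profile is not an equilibrium.

No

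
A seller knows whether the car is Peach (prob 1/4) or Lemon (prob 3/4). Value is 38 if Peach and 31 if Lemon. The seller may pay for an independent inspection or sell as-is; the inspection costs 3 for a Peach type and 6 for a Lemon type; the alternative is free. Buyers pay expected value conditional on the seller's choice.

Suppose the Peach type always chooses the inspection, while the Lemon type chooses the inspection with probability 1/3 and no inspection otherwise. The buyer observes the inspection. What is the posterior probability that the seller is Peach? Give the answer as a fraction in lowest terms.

1/2

P(the inspection) = (1/4)·1 + (3/4)·(1/3) = 1/2.
By Bayes' rule, P(Peach | the inspection) = (1/4) / (1/2) = 1/2.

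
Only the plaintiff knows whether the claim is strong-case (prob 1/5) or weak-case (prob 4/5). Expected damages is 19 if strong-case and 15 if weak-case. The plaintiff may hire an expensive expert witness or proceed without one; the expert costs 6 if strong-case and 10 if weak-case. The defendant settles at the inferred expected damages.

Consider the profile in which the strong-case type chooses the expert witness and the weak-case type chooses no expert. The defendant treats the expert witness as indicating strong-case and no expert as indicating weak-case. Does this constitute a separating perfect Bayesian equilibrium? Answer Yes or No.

No

Under these beliefs, the expert witness earns settlement 19 and no expert earns settlement 15.
strong-case: the expert witness nets 19 − 6 = 13; no expert nets 15. strong-case would deviate to no expert.
weak-case: the expert witness nets 19 − 10 = 9; no expert nets 15. weak-case prefers no expert.
strong-case has a profitable deviation, so the profile is not an equilibrium.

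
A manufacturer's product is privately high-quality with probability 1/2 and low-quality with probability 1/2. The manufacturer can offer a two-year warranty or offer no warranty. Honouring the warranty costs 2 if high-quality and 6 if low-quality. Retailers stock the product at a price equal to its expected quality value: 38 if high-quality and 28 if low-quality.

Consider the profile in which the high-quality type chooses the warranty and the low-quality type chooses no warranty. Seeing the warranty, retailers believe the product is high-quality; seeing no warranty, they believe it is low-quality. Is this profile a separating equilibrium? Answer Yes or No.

No

Under these beliefs, the warranty earns price 38 and no warranty earns price 28.
high-quality: the warranty nets 38 − 2 = 36; no warranty nets 28. high-quality prefers the warranty.
low-quality: the warranty nets 38 − 6 = 32; no warranty nets 28. low-quality would deviate to the warranty.
low-quality has a profitable deviation, so the profile is not an equilibrium.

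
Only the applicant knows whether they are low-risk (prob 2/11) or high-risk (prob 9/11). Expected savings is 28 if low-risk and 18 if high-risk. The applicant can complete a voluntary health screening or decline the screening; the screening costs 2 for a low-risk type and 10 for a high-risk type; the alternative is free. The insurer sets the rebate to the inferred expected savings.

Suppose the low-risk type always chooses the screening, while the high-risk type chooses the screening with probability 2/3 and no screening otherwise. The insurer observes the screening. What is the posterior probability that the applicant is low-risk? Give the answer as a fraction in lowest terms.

1/4

P(the screening) = (2/11)·1 + (9/11)·(2/3) = 8/11.
By Bayes' rule, P(low-risk | the screening) = (2/11) / (8/11) = 1/4.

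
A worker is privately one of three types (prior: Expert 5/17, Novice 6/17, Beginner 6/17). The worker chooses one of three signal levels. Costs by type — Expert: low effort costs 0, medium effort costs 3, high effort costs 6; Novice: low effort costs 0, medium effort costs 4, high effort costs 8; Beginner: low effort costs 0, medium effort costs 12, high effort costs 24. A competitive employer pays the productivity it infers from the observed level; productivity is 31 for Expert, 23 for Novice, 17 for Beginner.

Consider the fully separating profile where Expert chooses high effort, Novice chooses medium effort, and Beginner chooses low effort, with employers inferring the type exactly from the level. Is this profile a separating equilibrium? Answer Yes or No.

Separating wages: high effort → 31, medium effort → 23, low effort → 17.
Expert (assigned high effort): low effort: 17 − 0 = 17; medium effort: 23 − 3 = 20; high effort: 31 − 6 = 25. Expert stays.
Novice (assigned medium effort): low effort: 17 − 0 = 17; medium effort: 23 − 4 = 19; high effort: 31 − 8 = 23. Novice prefers high effort.
Beginner (assigned low effort): low effort: 17 − 0 = 17; medium effort: 23 − 12 = 11; high effort: 31 − 24 = 7. Beginner stays.
At least one type deviates; the separating profile fails.

No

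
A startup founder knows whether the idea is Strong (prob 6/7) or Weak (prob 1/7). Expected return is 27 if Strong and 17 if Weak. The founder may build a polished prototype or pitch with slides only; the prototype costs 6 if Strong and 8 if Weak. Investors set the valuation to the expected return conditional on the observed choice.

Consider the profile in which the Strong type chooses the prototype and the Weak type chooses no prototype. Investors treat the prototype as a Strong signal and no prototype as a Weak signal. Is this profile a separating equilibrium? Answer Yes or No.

No

Under these beliefs, the prototype earns valuation 27 and no prototype earns valuation 17.
Strong: the prototype nets 27 − 6 = 21; no prototype nets 17. Strong prefers the prototype.
Weak: the prototype nets 27 − 8 = 19; no prototype nets 17. Weak would deviate to the prototype.
Weak has a profitable deviation, so the profile is not an equilibrium.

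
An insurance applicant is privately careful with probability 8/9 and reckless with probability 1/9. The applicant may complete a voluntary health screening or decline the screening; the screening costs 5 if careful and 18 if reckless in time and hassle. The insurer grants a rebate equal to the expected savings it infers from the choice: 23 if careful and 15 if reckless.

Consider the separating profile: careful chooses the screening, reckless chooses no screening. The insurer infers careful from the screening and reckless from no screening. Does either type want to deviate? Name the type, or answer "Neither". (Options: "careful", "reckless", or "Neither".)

Neither

The screening pays 23; no screening pays 15.
careful: assigned the screening, nets 23 − 5 = 18; deviating to no screening nets 15.
reckless: assigned no screening, nets 15; deviating to the screening nets 23 − 18 = 5.
Both types strictly prefer their assigned action; no profitable deviation.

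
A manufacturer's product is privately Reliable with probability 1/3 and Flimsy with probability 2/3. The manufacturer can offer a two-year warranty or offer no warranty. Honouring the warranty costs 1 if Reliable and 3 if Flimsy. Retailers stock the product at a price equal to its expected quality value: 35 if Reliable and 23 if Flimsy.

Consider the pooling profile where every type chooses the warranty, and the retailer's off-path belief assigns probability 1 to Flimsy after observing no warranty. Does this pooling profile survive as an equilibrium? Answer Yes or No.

Yes

On path, the retailer holds the prior and pays 1/3·35 + 2/3·23 = 27. Off path (no warranty), believing Flimsy, it pays 23.
Reliable: the warranty nets 27 − 1 = 26; no warranty nets 23. Reliable stays.
Flimsy: the warranty nets 27 − 3 = 24; no warranty nets 23. Flimsy stays.
No type deviates, so pooling is sustained.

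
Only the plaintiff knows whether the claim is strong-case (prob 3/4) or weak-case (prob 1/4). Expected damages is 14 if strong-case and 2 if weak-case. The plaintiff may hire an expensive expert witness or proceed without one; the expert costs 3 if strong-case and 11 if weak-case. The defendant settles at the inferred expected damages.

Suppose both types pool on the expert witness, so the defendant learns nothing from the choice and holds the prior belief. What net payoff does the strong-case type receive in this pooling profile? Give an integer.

Pooled settlement = 3/4·14 + 1/4·2 = 11.
strong-case pays cost 3 for the expert witness, so net payoff = 11 − 3 = 8.

8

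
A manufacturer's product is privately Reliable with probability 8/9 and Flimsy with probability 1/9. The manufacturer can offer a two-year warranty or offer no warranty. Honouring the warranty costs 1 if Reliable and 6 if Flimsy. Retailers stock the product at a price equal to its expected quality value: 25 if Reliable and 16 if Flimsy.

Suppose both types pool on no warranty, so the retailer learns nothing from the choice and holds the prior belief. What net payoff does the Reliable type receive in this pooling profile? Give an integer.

Pooled price = 8/9·25 + 1/9·16 = 24.
Reliable pays no cost for no warranty, so net payoff = 24.

24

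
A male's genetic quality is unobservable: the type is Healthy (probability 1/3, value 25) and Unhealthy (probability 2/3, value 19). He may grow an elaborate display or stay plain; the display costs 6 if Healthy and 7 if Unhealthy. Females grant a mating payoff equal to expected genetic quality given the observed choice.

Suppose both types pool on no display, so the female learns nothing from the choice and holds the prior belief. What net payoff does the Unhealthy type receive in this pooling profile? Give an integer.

21

Pooled mating payoff = 1/3·25 + 2/3·19 = 21.
Unhealthy pays no cost for no display, so net payoff = 21.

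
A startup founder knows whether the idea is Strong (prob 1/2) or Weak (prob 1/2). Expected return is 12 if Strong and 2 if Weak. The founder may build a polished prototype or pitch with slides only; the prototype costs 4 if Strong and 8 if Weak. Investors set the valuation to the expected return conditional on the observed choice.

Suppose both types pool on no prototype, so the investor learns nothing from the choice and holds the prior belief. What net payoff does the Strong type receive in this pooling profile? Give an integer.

7

Pooled valuation = 1/2·12 + 1/2·2 = 7.
Strong pays no cost for no prototype, so net payoff = 7.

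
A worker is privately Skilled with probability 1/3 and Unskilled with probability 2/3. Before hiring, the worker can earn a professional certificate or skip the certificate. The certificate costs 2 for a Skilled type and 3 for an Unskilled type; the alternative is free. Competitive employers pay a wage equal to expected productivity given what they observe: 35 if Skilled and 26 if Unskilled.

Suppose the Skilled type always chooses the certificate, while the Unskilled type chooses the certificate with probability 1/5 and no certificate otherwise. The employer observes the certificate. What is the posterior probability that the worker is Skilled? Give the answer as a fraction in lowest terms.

P(the certificate) = (1/3)·1 + (2/3)·(1/5) = 7/15.
By Bayes' rule, P(Skilled | the certificate) = (1/3) / (7/15) = 5/7.

5/7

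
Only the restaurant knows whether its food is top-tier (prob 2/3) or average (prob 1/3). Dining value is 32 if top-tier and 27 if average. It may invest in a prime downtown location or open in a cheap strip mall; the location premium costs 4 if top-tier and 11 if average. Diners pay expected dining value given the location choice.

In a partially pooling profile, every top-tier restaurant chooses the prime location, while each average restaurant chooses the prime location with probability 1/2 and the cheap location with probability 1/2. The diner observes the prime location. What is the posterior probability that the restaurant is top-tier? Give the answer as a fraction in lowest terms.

4/5

P(the prime location) = (2/3)·1 + (1/3)·(1/2) = 5/6.
By Bayes' rule, P(top-tier | the prime location) = (2/3) / (5/6) = 4/5.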